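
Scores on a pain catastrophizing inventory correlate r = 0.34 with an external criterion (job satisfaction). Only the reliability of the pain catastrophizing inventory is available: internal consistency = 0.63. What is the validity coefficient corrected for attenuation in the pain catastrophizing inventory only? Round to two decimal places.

Single correction: r_c = r_obs / √r_xx = 0.34 / √0.63 = 0.34 / 0.7937 ≈ 0.43.

0.43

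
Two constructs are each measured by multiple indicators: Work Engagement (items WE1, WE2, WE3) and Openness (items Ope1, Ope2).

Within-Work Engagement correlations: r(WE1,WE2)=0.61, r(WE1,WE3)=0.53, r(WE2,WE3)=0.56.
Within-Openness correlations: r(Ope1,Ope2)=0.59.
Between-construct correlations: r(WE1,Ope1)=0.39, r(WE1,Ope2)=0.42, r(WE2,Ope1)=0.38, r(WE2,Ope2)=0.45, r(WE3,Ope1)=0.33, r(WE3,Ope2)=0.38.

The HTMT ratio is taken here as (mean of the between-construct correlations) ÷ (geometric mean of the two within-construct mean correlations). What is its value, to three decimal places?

Mean heterotrait r = 2.35/6 = 0.3917.
Mean within-WE = 1.70/3 = 0.5667; mean within-Ope = 0.59/1 = 0.5900.
Geometric mean = √(0.5667 × 0.5900) = 0.5782.
HTMT = 0.3917 / 0.5782 = 0.677.

0.677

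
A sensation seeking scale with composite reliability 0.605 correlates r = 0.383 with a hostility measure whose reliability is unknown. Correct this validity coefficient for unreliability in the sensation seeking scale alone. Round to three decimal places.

Single correction: r_c = r_obs / √r_xx = 0.383 / √0.605 = 0.383 / 0.7778 ≈ 0.492.

0.492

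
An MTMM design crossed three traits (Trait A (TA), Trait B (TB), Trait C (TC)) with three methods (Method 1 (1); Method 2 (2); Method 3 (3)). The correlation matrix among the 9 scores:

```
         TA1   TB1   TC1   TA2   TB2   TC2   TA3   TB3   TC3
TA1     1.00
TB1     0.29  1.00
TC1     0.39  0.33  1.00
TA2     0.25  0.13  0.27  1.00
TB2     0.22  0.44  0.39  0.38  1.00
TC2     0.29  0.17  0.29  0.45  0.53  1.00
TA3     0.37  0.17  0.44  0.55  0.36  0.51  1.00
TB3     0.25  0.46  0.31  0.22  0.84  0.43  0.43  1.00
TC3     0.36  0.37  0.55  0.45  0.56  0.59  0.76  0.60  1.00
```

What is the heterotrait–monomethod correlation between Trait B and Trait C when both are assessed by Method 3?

0.60

Different traits, same method: r(TB3, TC3) = 0.60.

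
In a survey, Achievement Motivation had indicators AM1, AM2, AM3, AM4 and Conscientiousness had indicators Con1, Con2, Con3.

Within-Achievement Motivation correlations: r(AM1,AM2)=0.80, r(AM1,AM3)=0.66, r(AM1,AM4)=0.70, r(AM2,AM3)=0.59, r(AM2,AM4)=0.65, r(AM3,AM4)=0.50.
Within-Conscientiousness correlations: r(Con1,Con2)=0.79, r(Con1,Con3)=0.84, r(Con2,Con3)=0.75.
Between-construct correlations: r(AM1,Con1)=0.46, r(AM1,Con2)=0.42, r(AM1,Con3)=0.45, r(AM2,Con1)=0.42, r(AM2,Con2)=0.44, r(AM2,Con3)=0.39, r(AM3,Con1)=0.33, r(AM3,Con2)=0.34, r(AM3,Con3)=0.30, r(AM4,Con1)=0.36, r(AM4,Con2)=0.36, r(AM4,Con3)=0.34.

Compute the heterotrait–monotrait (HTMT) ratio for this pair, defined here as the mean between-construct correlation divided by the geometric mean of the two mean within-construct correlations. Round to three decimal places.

0.535

Mean between = 4.61/12 = 0.3842.
Mean within-AM = 3.90/6 = 0.6500; mean within-Con = 2.38/3 = 0.7933.
Geometric mean = √(0.6500 × 0.7933) = 0.7181.
HTMT = 0.3842 / 0.7181 = 0.535.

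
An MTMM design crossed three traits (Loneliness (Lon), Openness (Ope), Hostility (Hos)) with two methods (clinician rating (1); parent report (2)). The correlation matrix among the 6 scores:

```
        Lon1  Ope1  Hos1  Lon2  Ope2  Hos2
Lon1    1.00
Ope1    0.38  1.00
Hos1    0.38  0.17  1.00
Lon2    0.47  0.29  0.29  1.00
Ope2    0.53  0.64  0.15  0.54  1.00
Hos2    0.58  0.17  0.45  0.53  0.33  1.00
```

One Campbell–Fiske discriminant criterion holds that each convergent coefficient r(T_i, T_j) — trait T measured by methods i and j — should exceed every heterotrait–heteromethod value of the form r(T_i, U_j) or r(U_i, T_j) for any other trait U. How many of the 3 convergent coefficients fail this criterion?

2

Convergent coefficients and their comparison sets:
Lon (methods 1·2): 0.47 vs {0.53, 0.29, 0.58, 0.29} → fail.
Ope (methods 1·2): 0.64 vs {0.29, 0.53, 0.17, 0.15} → pass.
Hos (methods 1·2): 0.45 vs {0.29, 0.58, 0.15, 0.17} → fail.
2 of 3 fail.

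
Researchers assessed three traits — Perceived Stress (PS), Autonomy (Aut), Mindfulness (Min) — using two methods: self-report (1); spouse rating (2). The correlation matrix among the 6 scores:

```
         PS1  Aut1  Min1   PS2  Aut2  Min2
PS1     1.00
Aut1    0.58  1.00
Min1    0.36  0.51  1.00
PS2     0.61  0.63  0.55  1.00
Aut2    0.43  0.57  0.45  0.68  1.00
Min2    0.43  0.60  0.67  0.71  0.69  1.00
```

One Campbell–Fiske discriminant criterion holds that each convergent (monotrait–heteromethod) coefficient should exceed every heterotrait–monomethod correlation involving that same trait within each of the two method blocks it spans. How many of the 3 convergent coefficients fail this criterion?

3

Convergent coefficients and their comparison sets:
PS (methods 1·2): 0.61 vs {0.58, 0.68, 0.36, 0.71} → fail.
Aut (methods 1·2): 0.57 vs {0.58, 0.68, 0.51, 0.69} → fail.
Min (methods 1·2): 0.67 vs {0.36, 0.71, 0.51, 0.69} → fail.
3 of 3 fail.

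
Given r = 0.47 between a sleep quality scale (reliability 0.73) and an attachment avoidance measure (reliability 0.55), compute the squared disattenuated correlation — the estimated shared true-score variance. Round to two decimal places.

0.55

Disattenuated r = 0.47 / √(0.73 × 0.55) = 0.47 / 0.6336 = 0.7418.
Shared true-score variance = 0.7418² = 0.5503 ≈ 0.55.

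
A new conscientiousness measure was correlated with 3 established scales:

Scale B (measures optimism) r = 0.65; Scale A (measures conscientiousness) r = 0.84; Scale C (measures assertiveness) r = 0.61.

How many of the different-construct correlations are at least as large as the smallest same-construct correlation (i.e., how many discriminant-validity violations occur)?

Convergent (same construct = conscientiousness): Scale A.
Smallest convergent = 0.84. Discriminant values: 0.65, 0.61; count ≥ 0.84 → 0.

0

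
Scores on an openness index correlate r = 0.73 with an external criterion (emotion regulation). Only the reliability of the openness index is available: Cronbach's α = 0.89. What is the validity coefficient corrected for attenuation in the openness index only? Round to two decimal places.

0.77

Single correction: r_c = r_obs / √r_xx = 0.73 / √0.89 = 0.73 / 0.9434 ≈ 0.77.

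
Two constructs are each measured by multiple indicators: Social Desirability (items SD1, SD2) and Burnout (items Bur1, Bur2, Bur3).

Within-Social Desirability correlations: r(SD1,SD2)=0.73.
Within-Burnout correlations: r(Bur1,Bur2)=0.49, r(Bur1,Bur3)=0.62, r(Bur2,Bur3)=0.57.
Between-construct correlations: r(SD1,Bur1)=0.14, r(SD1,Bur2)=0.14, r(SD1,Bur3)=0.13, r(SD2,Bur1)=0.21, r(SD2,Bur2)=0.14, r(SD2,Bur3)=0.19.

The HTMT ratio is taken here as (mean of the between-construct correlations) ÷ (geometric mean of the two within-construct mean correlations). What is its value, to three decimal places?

0.248

Mean heterotrait r = 0.95/6 = 0.1583.
Mean within-SD = 0.73/1 = 0.7300; mean within-Bur = 1.68/3 = 0.5600.
Geometric mean = √(0.7300 × 0.5600) = 0.6394.
HTMT = 0.1583 / 0.6394 = 0.248.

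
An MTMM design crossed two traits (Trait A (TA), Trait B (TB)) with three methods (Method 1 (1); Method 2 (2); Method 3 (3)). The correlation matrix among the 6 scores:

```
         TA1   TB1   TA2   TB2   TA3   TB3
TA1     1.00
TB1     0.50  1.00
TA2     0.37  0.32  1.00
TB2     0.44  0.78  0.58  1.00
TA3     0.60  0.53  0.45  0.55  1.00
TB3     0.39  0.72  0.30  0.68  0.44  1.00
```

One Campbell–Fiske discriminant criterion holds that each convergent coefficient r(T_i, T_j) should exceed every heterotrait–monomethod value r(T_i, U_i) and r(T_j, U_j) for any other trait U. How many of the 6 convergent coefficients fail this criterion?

2

Each convergent coefficient versus the relevant comparison correlations:
TA (methods 1·2): 0.37 vs {0.50, 0.58} → fail.
TA (methods 1·3): 0.60 vs {0.50, 0.44} → pass.
TA (methods 2·3): 0.45 vs {0.58, 0.44} → fail.
TB (methods 1·2): 0.78 vs {0.50, 0.58} → pass.
TB (methods 1·3): 0.72 vs {0.50, 0.44} → pass.
TB (methods 2·3): 0.68 vs {0.58, 0.44} → pass.
2 of 6 fail.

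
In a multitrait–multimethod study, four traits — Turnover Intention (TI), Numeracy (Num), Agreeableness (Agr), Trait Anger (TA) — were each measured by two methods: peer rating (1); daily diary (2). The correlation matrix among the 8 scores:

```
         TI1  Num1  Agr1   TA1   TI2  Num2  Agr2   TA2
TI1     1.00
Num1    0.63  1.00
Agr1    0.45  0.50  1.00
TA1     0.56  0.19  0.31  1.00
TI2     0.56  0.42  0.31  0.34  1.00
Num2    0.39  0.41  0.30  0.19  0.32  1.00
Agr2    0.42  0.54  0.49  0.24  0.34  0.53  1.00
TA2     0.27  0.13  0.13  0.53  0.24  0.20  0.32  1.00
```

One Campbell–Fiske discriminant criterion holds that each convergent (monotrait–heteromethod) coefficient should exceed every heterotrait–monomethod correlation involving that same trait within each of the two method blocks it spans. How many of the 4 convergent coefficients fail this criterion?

4

Checking each validity diagonal entry against its comparison values:
TI (methods 1·2): 0.56 vs {0.63, 0.32, 0.45, 0.34, 0.56, 0.24} → fail.
Num (methods 1·2): 0.41 vs {0.63, 0.32, 0.50, 0.53, 0.19, 0.20} → fail.
Agr (methods 1·2): 0.49 vs {0.45, 0.34, 0.50, 0.53, 0.31, 0.32} → fail.
TA (methods 1·2): 0.53 vs {0.56, 0.24, 0.19, 0.20, 0.31, 0.32} → fail.
4 of 4 fail.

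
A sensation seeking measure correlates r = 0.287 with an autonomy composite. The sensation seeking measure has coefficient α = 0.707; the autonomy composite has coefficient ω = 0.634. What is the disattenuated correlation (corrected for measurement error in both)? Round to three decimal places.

r_true = r_obs / √(r_xx · r_yy) = 0.287 / √(0.707 × 0.634) = 0.287 / √0.448238 = 0.287 / 0.6695 ≈ 0.429.

0.429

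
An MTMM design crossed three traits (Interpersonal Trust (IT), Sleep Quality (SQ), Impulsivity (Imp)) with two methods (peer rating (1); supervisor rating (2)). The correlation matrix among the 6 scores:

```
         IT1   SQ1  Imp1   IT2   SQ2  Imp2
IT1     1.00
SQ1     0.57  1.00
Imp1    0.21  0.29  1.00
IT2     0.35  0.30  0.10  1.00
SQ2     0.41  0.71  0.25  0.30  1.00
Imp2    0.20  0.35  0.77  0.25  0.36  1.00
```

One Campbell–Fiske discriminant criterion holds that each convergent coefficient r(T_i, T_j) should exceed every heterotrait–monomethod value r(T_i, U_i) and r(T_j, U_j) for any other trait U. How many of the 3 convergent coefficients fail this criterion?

1

Checking each validity diagonal entry against its comparison values:
IT (methods 1·2): 0.35 vs {0.57, 0.30, 0.21, 0.25} → fail.
SQ (methods 1·2): 0.71 vs {0.57, 0.30, 0.29, 0.36} → pass.
Imp (methods 1·2): 0.77 vs {0.21, 0.25, 0.29, 0.36} → pass.
1 of 3 fail.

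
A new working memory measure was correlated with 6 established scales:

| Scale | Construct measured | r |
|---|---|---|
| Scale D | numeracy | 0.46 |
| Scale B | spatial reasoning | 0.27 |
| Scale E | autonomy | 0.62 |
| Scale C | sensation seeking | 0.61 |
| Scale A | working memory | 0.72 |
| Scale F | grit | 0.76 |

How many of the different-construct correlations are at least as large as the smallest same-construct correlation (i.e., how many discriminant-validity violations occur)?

Convergent (same construct = working memory): Scale A.
Smallest convergent = 0.72. Discriminant values: 0.46, 0.27, 0.62, 0.61, 0.76; count ≥ 0.72 → 1.

1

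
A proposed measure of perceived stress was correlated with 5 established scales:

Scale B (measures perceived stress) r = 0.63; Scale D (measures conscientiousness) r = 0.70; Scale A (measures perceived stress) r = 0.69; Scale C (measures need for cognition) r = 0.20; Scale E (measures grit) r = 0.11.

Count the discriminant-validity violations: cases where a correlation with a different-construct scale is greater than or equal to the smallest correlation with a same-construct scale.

1

Convergent (same construct = perceived stress): Scale B, Scale A.
Smallest convergent = 0.63. Discriminant values: 0.70, 0.20, 0.11; count ≥ 0.63 → 1.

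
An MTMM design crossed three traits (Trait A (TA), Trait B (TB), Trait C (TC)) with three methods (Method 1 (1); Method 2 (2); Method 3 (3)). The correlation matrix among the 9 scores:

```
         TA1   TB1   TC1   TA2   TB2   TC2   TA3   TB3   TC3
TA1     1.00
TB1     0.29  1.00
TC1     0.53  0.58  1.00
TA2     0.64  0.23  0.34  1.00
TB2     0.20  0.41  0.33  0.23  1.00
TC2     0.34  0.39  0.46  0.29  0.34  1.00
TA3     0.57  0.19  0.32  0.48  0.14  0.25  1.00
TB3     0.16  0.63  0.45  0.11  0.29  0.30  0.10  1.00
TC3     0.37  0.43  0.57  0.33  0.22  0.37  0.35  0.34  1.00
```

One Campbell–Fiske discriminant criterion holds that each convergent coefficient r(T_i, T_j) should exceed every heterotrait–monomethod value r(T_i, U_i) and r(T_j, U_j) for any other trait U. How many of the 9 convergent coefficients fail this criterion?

4

Each convergent coefficient versus the relevant comparison correlations:
TA (methods 1·2): 0.64 vs {0.29, 0.23, 0.53, 0.29} → pass.
TA (methods 1·3): 0.57 vs {0.29, 0.10, 0.53, 0.35} → pass.
TA (methods 2·3): 0.48 vs {0.23, 0.10, 0.29, 0.35} → pass.
TB (methods 1·2): 0.41 vs {0.29, 0.23, 0.58, 0.34} → fail.
TB (methods 1·3): 0.63 vs {0.29, 0.10, 0.58, 0.34} → pass.
TB (methods 2·3): 0.29 vs {0.23, 0.10, 0.34, 0.34} → fail.
TC (methods 1·2): 0.46 vs {0.53, 0.29, 0.58, 0.34} → fail.
TC (methods 1·3): 0.57 vs {0.53, 0.35, 0.58, 0.34} → fail.
TC (methods 2·3): 0.37 vs {0.29, 0.35, 0.34, 0.34} → pass.
4 of 9 fail.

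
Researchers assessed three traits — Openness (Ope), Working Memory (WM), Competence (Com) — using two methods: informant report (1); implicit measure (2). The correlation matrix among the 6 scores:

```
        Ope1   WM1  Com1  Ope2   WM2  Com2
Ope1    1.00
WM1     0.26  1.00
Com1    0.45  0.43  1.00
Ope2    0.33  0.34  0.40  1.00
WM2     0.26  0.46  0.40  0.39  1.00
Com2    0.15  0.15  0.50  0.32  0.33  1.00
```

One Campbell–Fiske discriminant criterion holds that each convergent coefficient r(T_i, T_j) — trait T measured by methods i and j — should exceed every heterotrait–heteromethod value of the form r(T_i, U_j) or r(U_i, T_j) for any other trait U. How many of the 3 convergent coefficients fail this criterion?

1

Each convergent coefficient versus the relevant comparison correlations:
Ope (methods 1·2): 0.33 vs {0.26, 0.34, 0.15, 0.40} → fail.
WM (methods 1·2): 0.46 vs {0.34, 0.26, 0.15, 0.40} → pass.
Com (methods 1·2): 0.50 vs {0.40, 0.15, 0.40, 0.15} → pass.
1 of 3 fail.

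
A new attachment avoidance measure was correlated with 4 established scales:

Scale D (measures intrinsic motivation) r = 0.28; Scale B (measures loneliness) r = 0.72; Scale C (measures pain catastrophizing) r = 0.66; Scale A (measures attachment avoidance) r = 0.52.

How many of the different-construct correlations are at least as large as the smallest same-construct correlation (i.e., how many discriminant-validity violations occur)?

Convergent (same construct = attachment avoidance): Scale A.
Smallest convergent = 0.52. Discriminant values: 0.28, 0.72, 0.66; count ≥ 0.52 → 2.

2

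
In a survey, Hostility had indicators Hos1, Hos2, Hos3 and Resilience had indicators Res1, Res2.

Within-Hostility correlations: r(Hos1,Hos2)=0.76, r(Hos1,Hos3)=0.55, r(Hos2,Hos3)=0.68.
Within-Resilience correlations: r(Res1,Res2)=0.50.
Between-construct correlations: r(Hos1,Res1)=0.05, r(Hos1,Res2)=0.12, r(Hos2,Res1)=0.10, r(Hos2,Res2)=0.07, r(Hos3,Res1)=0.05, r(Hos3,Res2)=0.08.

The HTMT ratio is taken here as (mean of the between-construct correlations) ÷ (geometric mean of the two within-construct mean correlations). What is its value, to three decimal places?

0.136

Between-construct mean = 0.47/6 = 0.0783.
Mean within-Hos = 1.99/3 = 0.6633; mean within-Res = 0.50/1 = 0.5000.
Geometric mean = √(0.6633 × 0.5000) = 0.5759.
HTMT = 0.0783 / 0.5759 = 0.136.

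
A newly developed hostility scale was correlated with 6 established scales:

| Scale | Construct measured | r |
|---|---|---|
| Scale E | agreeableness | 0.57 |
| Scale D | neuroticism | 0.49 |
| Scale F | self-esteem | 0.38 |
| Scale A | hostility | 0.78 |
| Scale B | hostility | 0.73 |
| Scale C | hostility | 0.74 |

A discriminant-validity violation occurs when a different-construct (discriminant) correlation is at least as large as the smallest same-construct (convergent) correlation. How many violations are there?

0

Convergent (same construct = hostility): Scale A, Scale B, Scale C.
Smallest convergent = 0.73. Discriminant values: 0.57, 0.49, 0.38; count ≥ 0.73 → 0.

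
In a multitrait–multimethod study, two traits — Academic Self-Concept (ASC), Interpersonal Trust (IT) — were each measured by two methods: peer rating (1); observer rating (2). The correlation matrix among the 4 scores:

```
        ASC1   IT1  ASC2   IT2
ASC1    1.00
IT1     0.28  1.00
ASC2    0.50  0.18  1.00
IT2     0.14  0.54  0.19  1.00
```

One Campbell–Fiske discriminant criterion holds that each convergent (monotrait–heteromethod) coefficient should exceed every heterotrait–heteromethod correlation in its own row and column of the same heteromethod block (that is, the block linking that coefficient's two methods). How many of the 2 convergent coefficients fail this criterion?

Checking each validity diagonal entry against its comparison values:
ASC (methods 1·2): 0.50 vs {0.14, 0.18} → pass.
IT (methods 1·2): 0.54 vs {0.18, 0.14} → pass.
0 of 2 fail.

0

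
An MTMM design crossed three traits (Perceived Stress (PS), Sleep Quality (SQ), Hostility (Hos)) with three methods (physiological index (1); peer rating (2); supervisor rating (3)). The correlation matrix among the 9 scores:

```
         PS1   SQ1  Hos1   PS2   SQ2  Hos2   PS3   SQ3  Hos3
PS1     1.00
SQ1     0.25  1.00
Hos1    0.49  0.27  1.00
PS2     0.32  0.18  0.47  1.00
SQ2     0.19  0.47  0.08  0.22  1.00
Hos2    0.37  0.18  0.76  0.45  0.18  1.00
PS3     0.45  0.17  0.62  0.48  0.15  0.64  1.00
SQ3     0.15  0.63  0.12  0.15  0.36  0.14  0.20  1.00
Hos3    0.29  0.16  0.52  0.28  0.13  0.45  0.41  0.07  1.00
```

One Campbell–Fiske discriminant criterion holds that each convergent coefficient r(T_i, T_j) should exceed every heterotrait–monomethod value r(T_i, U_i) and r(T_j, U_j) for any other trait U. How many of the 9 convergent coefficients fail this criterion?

Checking each validity diagonal entry against its comparison values:
PS (methods 1·2): 0.32 vs {0.25, 0.22, 0.49, 0.45} → fail.
PS (methods 1·3): 0.45 vs {0.25, 0.20, 0.49, 0.41} → fail.
PS (methods 2·3): 0.48 vs {0.22, 0.20, 0.45, 0.41} → pass.
SQ (methods 1·2): 0.47 vs {0.25, 0.22, 0.27, 0.18} → pass.
SQ (methods 1·3): 0.63 vs {0.25, 0.20, 0.27, 0.07} → pass.
SQ (methods 2·3): 0.36 vs {0.22, 0.20, 0.18, 0.07} → pass.
Hos (methods 1·2): 0.76 vs {0.49, 0.45, 0.27, 0.18} → pass.
Hos (methods 1·3): 0.52 vs {0.49, 0.41, 0.27, 0.07} → pass.
Hos (methods 2·3): 0.45 vs {0.45, 0.41, 0.18, 0.07} → fail.
3 of 9 fail.

3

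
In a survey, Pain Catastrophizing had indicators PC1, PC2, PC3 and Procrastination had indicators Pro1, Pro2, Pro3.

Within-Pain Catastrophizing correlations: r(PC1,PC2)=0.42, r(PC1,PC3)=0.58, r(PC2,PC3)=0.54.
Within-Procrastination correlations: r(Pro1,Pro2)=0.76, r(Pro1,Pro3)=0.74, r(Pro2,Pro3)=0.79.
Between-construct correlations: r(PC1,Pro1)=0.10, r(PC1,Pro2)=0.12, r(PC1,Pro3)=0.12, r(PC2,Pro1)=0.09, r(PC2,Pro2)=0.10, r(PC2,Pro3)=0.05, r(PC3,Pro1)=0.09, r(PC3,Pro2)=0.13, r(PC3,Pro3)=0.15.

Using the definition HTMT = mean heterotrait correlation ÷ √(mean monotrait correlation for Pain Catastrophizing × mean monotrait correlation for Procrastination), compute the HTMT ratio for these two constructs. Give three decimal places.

0.169

Mean between = 0.95/9 = 0.1056.
Mean within-PC = 1.54/3 = 0.5133; mean within-Pro = 2.29/3 = 0.7633.
Geometric mean = √(0.5133 × 0.7633) = 0.6259.
HTMT = 0.1056 / 0.6259 = 0.169.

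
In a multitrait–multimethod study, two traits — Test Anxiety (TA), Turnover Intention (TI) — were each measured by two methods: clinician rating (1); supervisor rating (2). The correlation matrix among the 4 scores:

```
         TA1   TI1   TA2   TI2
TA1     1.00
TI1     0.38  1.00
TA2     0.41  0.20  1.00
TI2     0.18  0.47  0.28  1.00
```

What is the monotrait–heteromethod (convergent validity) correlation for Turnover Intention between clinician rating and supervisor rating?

0.47

Same trait (TI), different methods: r(TI1, TI2) = 0.47.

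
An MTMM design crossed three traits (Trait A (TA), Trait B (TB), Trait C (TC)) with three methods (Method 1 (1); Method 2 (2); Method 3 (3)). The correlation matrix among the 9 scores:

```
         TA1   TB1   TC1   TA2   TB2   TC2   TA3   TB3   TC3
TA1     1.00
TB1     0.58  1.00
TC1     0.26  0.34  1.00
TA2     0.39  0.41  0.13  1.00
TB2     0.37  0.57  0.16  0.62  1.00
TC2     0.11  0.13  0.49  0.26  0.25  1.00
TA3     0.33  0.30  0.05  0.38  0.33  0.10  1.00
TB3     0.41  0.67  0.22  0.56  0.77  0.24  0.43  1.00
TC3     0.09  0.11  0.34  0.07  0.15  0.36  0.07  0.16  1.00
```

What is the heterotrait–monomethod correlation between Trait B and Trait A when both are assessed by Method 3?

Different traits, same method: r(TB3, TA3) = 0.43.

0.43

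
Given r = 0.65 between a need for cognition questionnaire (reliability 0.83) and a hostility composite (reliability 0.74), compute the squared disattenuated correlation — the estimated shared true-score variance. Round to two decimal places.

Disattenuated r = 0.65 / √(0.83 × 0.74) = 0.65 / 0.7837 = 0.8294.
Shared true-score variance = 0.8294² = 0.6879 ≈ 0.69.

0.69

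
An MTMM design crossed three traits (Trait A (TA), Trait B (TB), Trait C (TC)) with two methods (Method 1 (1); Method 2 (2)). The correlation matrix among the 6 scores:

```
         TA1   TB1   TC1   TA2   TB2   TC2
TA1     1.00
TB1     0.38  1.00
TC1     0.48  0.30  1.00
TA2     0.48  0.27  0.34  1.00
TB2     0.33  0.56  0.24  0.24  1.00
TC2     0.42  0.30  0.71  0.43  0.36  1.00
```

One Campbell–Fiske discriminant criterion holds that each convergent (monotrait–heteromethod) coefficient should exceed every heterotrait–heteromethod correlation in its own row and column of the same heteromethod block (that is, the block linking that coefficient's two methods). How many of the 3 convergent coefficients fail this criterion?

0

Each convergent coefficient versus the relevant comparison correlations:
TA (methods 1·2): 0.48 vs {0.33, 0.27, 0.42, 0.34} → pass.
TB (methods 1·2): 0.56 vs {0.27, 0.33, 0.30, 0.24} → pass.
TC (methods 1·2): 0.71 vs {0.34, 0.42, 0.24, 0.30} → pass.
0 of 3 fail.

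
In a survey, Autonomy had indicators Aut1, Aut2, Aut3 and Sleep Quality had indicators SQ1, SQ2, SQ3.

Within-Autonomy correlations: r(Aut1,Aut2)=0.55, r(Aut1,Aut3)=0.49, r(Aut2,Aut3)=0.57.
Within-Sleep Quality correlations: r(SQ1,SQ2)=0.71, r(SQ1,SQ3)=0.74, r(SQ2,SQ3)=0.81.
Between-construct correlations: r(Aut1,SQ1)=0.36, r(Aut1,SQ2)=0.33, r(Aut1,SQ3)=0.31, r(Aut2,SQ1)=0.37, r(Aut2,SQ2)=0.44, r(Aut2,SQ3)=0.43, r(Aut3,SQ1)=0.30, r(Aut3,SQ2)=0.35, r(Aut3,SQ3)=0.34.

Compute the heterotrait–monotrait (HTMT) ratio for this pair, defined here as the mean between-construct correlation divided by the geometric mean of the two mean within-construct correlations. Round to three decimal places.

0.564

Mean heterotrait r = 3.23/9 = 0.3589.
Mean within-Aut = 1.61/3 = 0.5367; mean within-SQ = 2.26/3 = 0.7533.
Geometric mean = √(0.5367 × 0.7533) = 0.6358.
HTMT = 0.3589 / 0.6358 = 0.564.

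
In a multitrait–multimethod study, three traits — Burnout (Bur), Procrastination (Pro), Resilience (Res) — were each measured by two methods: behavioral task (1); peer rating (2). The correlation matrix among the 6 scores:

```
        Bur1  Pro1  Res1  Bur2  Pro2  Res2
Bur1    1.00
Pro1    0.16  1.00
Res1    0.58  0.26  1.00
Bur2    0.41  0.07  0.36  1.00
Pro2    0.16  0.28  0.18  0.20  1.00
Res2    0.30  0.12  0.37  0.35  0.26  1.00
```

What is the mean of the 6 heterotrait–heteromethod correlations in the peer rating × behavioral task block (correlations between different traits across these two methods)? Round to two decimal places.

0.20

HTHM values (method 2 × method 1): 0.07, 0.36, 0.16, 0.18, 0.30, 0.12; mean = 1.19/6 = 0.20.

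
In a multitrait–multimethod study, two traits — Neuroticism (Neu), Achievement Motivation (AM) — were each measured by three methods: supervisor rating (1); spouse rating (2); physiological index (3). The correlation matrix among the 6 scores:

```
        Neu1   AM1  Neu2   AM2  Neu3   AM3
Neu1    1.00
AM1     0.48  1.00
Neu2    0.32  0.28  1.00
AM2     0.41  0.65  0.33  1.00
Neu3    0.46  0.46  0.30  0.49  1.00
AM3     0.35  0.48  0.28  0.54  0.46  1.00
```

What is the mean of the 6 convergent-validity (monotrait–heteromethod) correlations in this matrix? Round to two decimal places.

0.46

Convergent values: 0.32, 0.46, 0.30, 0.65, 0.48, 0.54; mean = 2.75/6 = 0.46.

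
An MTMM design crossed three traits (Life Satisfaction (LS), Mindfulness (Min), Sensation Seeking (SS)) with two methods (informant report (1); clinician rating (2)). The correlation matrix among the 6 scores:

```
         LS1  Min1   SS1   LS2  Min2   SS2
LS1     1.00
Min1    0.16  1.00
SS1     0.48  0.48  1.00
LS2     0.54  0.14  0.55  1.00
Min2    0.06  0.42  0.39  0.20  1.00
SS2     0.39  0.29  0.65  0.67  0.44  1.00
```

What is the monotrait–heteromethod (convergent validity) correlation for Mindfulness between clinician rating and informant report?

0.42

Same trait (Min), different methods: r(Min2, Min1) = 0.42.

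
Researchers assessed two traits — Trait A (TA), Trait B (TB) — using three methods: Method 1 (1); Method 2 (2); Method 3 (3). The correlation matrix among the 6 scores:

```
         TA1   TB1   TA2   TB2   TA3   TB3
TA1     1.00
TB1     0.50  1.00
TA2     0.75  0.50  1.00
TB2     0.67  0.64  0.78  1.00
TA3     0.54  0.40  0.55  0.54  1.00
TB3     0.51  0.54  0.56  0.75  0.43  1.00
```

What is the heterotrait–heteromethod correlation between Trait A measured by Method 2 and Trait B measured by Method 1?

Different traits and methods: r(TA2, TB1) = 0.50.

0.50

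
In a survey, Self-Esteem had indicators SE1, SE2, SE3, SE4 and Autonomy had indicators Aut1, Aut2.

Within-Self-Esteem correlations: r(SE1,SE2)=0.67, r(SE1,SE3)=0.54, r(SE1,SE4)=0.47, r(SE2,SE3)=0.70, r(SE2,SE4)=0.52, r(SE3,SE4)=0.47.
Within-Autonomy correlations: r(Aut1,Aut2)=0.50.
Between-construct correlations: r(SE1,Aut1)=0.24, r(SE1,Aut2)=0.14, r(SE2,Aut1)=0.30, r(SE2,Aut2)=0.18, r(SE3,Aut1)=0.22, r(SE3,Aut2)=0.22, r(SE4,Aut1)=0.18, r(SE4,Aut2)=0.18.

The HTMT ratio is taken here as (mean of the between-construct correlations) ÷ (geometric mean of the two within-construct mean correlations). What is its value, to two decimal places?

0.39

Mean between = 1.66/8 = 0.2075.
Mean within-SE = 3.37/6 = 0.5617; mean within-Aut = 0.50/1 = 0.5000.
Geometric mean = √(0.5617 × 0.5000) = 0.5300.
HTMT = 0.2075 / 0.5300 = 0.39.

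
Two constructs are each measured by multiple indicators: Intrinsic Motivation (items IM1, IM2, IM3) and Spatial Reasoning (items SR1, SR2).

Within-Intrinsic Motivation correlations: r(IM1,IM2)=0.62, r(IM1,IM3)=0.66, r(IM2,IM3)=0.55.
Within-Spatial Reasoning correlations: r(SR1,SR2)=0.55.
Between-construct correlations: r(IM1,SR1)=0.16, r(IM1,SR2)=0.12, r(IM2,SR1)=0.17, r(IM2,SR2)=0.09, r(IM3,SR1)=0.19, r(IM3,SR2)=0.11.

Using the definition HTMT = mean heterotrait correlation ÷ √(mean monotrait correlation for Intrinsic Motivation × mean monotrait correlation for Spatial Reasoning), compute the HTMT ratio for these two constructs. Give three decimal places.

0.242

Between-construct mean = 0.84/6 = 0.1400.
Mean within-IM = 1.83/3 = 0.6100; mean within-SR = 0.55/1 = 0.5500.
Geometric mean = √(0.6100 × 0.5500) = 0.5792.
HTMT = 0.1400 / 0.5792 = 0.242.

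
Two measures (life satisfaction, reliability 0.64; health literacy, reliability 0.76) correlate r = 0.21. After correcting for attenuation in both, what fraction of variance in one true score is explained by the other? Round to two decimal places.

Disattenuated r = 0.21 / √(0.64 × 0.76) = 0.21 / 0.6974 = 0.3011.
Shared true-score variance = 0.3011² = 0.0907 ≈ 0.09.

0.09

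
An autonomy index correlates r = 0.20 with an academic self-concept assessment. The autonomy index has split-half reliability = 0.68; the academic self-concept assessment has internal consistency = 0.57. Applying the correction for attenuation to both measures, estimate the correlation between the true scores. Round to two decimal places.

r_true = r_obs / √(r_xx · r_yy) = 0.20 / √(0.68 × 0.57) = 0.20 / √0.3876 = 0.20 / 0.6226 ≈ 0.32.

0.32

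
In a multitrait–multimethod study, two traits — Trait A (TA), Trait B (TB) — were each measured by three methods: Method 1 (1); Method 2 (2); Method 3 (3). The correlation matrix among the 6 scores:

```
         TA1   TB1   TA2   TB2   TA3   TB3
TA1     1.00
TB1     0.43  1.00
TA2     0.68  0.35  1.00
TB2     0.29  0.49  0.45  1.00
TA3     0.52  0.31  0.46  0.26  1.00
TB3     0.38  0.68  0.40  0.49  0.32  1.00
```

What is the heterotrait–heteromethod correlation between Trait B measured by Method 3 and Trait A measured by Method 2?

Different traits and methods: r(TB3, TA2) = 0.40.

0.40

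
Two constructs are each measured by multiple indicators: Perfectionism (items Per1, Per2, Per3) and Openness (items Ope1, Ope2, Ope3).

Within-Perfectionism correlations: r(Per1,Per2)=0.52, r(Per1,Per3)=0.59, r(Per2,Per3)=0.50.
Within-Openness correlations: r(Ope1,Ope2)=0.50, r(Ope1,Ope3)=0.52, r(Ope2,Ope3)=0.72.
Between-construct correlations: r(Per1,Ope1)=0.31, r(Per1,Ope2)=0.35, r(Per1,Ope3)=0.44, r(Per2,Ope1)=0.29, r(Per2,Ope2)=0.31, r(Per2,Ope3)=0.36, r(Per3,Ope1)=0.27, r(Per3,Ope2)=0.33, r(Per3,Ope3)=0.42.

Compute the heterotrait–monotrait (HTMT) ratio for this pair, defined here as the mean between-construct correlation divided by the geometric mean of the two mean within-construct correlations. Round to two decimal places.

0.61

Mean between = 3.08/9 = 0.3422.
Mean within-Per = 1.61/3 = 0.5367; mean within-Ope = 1.74/3 = 0.5800.
Geometric mean = √(0.5367 × 0.5800) = 0.5579.
HTMT = 0.3422 / 0.5579 = 0.61.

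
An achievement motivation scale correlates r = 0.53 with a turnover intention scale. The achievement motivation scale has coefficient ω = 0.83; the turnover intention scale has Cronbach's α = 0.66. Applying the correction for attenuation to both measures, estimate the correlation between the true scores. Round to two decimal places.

0.72

r_true = r_obs / √(r_xx · r_yy) = 0.53 / √(0.83 × 0.66) = 0.53 / √0.5478 = 0.53 / 0.7401 ≈ 0.72.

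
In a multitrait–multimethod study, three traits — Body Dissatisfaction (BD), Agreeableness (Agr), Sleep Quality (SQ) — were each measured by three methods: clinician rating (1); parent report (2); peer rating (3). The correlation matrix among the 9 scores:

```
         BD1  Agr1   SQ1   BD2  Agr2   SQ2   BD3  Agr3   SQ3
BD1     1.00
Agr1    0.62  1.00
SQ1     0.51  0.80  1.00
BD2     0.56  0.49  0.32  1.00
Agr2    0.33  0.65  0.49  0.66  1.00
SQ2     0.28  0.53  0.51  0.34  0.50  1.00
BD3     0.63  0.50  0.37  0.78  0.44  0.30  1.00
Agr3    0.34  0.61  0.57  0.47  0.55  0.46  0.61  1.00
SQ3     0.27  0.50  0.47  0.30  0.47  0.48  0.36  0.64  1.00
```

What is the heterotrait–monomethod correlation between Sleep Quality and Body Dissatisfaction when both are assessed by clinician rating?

Different traits, same method: r(SQ1, BD1) = 0.51.

0.51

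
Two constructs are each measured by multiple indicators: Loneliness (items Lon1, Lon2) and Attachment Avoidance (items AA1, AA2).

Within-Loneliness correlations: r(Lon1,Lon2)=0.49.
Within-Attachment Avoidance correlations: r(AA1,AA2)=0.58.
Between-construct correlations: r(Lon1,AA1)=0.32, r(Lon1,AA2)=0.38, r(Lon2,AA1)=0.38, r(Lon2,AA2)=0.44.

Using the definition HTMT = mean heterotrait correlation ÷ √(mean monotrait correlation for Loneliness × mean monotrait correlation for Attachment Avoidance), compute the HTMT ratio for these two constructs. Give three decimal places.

0.713

Between-construct mean = 1.52/4 = 0.3800.
Mean within-Lon = 0.49/1 = 0.4900; mean within-AA = 0.58/1 = 0.5800.
Geometric mean = √(0.4900 × 0.5800) = 0.5331.
HTMT = 0.3800 / 0.5331 = 0.713.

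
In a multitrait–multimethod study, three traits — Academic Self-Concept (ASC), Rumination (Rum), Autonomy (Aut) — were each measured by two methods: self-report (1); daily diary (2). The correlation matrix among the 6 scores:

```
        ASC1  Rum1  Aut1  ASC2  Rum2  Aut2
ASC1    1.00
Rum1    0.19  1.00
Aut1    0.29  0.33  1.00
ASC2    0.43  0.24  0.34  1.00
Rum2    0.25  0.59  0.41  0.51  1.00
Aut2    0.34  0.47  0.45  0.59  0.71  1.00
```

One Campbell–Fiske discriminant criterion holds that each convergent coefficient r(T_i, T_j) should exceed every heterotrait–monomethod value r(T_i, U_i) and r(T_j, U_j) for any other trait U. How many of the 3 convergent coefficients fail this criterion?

3

Convergent coefficients and their comparison sets:
ASC (methods 1·2): 0.43 vs {0.19, 0.51, 0.29, 0.59} → fail.
Rum (methods 1·2): 0.59 vs {0.19, 0.51, 0.33, 0.71} → fail.
Aut (methods 1·2): 0.45 vs {0.29, 0.59, 0.33, 0.71} → fail.
3 of 3 fail.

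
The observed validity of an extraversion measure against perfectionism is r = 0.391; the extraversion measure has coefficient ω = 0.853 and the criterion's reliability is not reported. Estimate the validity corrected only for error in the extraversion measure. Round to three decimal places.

Single correction: r_c = r_obs / √r_xx = 0.391 / √0.853 = 0.391 / 0.9236 ≈ 0.423.

0.423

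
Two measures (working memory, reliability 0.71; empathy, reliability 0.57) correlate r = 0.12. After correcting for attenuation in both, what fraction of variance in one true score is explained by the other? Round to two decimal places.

0.04

Disattenuated r = 0.12 / √(0.71 × 0.57) = 0.12 / 0.6362 = 0.1886.
Shared true-score variance = 0.1886² = 0.0356 ≈ 0.04.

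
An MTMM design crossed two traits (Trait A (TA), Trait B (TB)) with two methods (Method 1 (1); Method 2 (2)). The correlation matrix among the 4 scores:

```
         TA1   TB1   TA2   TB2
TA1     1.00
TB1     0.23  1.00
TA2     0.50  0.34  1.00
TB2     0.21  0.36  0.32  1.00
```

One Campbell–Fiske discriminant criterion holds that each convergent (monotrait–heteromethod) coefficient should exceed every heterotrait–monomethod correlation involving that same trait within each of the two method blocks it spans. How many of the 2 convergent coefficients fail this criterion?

Convergent coefficients and their comparison sets:
TA (methods 1·2): 0.50 vs {0.23, 0.32} → pass.
TB (methods 1·2): 0.36 vs {0.23, 0.32} → pass.
0 of 2 fail.

0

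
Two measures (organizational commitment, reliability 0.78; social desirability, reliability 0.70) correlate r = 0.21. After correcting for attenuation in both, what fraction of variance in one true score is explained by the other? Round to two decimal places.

Disattenuated r = 0.21 / √(0.78 × 0.70) = 0.21 / 0.7389 = 0.2842.
Shared true-score variance = 0.2842² = 0.0808 ≈ 0.08.

0.08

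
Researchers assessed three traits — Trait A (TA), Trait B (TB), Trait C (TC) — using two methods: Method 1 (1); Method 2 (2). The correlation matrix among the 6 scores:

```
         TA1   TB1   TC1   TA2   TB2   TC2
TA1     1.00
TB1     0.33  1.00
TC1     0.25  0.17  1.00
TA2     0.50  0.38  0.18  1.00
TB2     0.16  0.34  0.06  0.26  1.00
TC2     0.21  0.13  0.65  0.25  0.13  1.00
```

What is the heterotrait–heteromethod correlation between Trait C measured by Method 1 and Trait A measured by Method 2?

0.18

Different traits and methods: r(TC1, TA2) = 0.18.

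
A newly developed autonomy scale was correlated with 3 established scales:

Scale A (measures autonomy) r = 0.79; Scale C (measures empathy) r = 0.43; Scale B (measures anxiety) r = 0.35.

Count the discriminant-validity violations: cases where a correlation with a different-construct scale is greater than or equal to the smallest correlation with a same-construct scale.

Convergent (same construct = autonomy): Scale A.
Smallest convergent = 0.79. Discriminant values: 0.43, 0.35; count ≥ 0.79 → 0.

0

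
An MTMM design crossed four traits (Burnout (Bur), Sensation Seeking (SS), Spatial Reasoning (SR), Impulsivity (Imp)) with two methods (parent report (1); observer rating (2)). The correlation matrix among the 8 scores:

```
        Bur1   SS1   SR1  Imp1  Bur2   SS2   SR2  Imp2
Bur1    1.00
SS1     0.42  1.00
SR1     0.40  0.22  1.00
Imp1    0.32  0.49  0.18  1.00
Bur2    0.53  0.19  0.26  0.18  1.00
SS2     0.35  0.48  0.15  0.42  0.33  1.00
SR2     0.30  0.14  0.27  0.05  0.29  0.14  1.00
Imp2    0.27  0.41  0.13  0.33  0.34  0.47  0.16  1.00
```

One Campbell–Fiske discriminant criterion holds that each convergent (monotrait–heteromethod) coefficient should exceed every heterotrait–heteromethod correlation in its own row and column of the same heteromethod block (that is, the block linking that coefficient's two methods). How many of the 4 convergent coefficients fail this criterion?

2

Checking each validity diagonal entry against its comparison values:
Bur (methods 1·2): 0.53 vs {0.35, 0.19, 0.30, 0.26, 0.27, 0.18} → pass.
SS (methods 1·2): 0.48 vs {0.19, 0.35, 0.14, 0.15, 0.41, 0.42} → pass.
SR (methods 1·2): 0.27 vs {0.26, 0.30, 0.15, 0.14, 0.13, 0.05} → fail.
Imp (methods 1·2): 0.33 vs {0.18, 0.27, 0.42, 0.41, 0.05, 0.13} → fail.
2 of 4 fail.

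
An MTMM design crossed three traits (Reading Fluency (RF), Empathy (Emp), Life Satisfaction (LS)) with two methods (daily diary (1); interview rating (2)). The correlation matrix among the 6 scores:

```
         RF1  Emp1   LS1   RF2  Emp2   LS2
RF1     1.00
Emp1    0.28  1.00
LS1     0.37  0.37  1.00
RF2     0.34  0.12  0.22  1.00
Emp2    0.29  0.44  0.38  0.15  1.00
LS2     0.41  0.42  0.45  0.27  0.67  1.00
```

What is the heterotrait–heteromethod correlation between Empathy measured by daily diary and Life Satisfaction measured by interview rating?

0.42

Different traits and methods: r(Emp1, LS2) = 0.42.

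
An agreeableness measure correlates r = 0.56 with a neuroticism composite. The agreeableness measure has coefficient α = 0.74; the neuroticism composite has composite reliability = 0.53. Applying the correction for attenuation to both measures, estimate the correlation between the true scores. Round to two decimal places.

r_true = r_obs / √(r_xx · r_yy) = 0.56 / √(0.74 × 0.53) = 0.56 / √0.3922 = 0.56 / 0.6263 ≈ 0.89.

0.89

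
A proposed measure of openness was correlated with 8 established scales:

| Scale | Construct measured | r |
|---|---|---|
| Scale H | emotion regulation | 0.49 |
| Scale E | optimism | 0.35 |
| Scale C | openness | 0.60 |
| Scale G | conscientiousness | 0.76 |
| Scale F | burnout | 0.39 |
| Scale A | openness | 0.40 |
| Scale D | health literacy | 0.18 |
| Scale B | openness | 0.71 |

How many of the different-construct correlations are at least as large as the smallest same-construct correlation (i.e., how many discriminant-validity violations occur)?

Convergent (same construct = openness): Scale C, Scale A, Scale B.
Smallest convergent = 0.40. Discriminant values: 0.49, 0.35, 0.76, 0.39, 0.18; count ≥ 0.40 → 2.

2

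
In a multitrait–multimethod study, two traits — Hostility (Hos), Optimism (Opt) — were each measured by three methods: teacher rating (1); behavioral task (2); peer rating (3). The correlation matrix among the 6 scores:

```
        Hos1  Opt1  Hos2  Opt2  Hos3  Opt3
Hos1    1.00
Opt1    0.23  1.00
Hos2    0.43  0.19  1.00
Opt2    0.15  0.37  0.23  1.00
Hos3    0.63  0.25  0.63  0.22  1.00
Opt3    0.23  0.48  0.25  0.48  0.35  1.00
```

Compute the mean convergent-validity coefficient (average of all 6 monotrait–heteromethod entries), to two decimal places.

0.50

Convergent values: 0.43, 0.63, 0.63, 0.37, 0.48, 0.48; mean = 3.02/6 = 0.50.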